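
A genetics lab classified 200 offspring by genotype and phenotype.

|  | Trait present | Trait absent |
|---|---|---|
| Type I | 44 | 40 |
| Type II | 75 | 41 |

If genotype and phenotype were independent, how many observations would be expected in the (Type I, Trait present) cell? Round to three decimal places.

Row total (Type I) = 84; column total (Trait present) = 119; grand total N = 200.
Expected count = (row total × column total) / N = 84 × 119 / 200 = 49.980.

49.980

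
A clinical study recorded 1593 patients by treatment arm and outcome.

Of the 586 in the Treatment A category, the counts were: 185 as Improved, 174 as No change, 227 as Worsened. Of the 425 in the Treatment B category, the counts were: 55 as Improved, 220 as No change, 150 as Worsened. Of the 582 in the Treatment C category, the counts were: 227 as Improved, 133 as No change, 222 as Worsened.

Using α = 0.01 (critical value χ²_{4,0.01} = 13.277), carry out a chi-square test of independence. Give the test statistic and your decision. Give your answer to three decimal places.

124.653; reject H₀

Row totals: 586, 425, 582. Column totals: 467, 527, 599. Grand total N = 1593.
Expected counts (row total × column total / N):
  Treatment A, Improved: 586×467/1593 = 171.7903
  Treatment A, No change: 586×527/1593 = 193.8619
  Treatment A, Worsened: 586×599/1593 = 220.3478
  Treatment B, Improved: 425×467/1593 = 124.5920
  Treatment B, No change: 425×527/1593 = 140.5995
  Treatment B, Worsened: 425×599/1593 = 159.8085
  Treatment C, Improved: 582×467/1593 = 170.6177
  Treatment C, No change: 582×527/1593 = 192.5386
  Treatment C, Worsened: 582×599/1593 = 218.8437
Contributions (O − E)²/E:
  (185 − 171.7903)²/171.7903 = 1.0158
  (174 − 193.8619)²/193.8619 = 2.0349
  (227 − 220.3478)²/220.3478 = 0.2008
  (55 − 124.5920)²/124.5920 = 38.8712
  (220 − 140.5995)²/140.5995 = 44.8397
  (150 − 159.8085)²/159.8085 = 0.6020
  (227 − 170.6177)²/170.6177 = 18.6321
  (133 − 192.5386)²/192.5386 = 18.4111
  (222 − 218.8437)²/218.8437 = 0.0455
χ² = 1.0158 + 2.0349 + 0.2008 + 38.8712 + 44.8397 + 0.6020 + 18.6321 + 18.4111 + 0.0455 = 124.653
df = (3−1)(3−1) = 4. Since 124.653 > 13.277, reject the null hypothesis of independence at α = 0.01.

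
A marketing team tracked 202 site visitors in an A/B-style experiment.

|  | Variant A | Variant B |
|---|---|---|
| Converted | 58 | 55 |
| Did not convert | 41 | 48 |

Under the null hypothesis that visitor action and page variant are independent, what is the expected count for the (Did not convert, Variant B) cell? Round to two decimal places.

Row total (Did not convert) = 89; column total (Variant B) = 103; grand total N = 202.
Expected count = (row total × column total) / N = 89 × 103 / 202 = 45.38.

45.38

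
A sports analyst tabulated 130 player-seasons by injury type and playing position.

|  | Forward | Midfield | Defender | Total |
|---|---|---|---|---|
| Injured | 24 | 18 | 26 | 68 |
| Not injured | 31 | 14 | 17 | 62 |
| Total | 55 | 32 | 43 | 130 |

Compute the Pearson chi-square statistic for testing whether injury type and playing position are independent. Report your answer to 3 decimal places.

Grand total N = 130.
Expected counts (row total × column total / N):
  Injured, Forward: 68×55/130 = 28.7692
  Injured, Midfield: 68×32/130 = 16.7385
  Injured, Defender: 68×43/130 = 22.4923
  Not injured, Forward: 62×55/130 = 26.2308
  Not injured, Midfield: 62×32/130 = 15.2615
  Not injured, Defender: 62×43/130 = 20.5077
Contributions (O − E)²/E:
  (24 − 28.7692)²/28.7692 = 0.7906
  (18 − 16.7385)²/16.7385 = 0.0951
  (26 − 22.4923)²/22.4923 = 0.5470
  (31 − 26.2308)²/26.2308 = 0.8671
  (14 − 15.2615)²/15.2615 = 0.1043
  (17 − 20.5077)²/20.5077 = 0.6000
χ² = 0.7906 + 0.0951 + 0.5470 + 0.8671 + 0.1043 + 0.6000 = 3.004

3.004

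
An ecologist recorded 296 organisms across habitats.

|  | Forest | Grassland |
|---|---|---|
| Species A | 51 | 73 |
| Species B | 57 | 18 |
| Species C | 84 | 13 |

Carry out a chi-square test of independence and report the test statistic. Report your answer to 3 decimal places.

Row totals: 124, 75, 97. Column totals: 192, 104. Grand total N = 296.
Expected counts (row total × column total / N):
  Species A, Forest: 124×192/296 = 80.4324
  Species A, Grassland: 124×104/296 = 43.5676
  Species B, Forest: 75×192/296 = 48.6486
  Species B, Grassland: 75×104/296 = 26.3514
  Species C, Forest: 97×192/296 = 62.9189
  Species C, Grassland: 97×104/296 = 34.0811
Contributions (O − E)²/E:
  (51 − 80.4324)²/80.4324 = 10.7701
  (73 − 43.5676)²/43.5676 = 19.8833
  (57 − 48.6486)²/48.6486 = 1.4337
  (18 − 26.3514)²/26.3514 = 2.6468
  (84 − 62.9189)²/62.9189 = 7.0633
  (13 − 34.0811)²/34.0811 = 13.0399
χ² = 10.7701 + 19.8833 + 1.4337 + 2.6468 + 7.0633 + 13.0399 = 54.837

54.837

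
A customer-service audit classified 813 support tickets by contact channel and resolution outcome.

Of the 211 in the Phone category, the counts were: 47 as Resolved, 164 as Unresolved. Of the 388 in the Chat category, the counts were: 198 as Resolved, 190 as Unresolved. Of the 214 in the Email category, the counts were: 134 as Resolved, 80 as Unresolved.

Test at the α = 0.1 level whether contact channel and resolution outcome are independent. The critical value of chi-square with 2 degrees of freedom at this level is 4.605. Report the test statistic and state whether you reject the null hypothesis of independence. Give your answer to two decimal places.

Row totals: 211, 388, 214. Column totals: 379, 434. Grand total N = 813.
Expected counts (row total × column total / N):
  Phone, Resolved: 211×379/813 = 98.363
  Phone, Unresolved: 211×434/813 = 112.637
  Chat, Resolved: 388×379/813 = 180.876
  Chat, Unresolved: 388×434/813 = 207.124
  Email, Resolved: 214×379/813 = 99.761
  Email, Unresolved: 214×434/813 = 114.239
Contributions (O − E)²/E:
  (47 − 98.363)²/98.363 = 26.8206
  (164 − 112.637)²/112.637 = 23.4218
  (198 − 180.876)²/180.876 = 1.6212
  (190 − 207.124)²/207.124 = 1.4157
  (134 − 99.761)²/99.761 = 11.7512
  (80 − 114.239)²/114.239 = 10.2619
χ² = 26.8206 + 23.4218 + 1.6212 + 1.4157 + 11.7512 + 10.2619 = 75.29
df = (3−1)(2−1) = 2. Since 75.29 > 4.605, reject the null hypothesis of independence at α = 0.1.

75.29; reject H₀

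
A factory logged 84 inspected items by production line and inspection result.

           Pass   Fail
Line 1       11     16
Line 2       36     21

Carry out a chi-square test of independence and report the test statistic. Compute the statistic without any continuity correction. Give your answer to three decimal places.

3.736

Row totals: 27, 57. Column totals: 47, 37. Grand total N = 84.
Expected counts (row total × column total / N):
  Line 1, Pass: 27×47/84 = 15.1071
  Line 1, Fail: 27×37/84 = 11.8929
  Line 2, Pass: 57×47/84 = 31.8929
  Line 2, Fail: 57×37/84 = 25.1071
Contributions (O − E)²/E:
  (11 − 15.1071)²/15.1071 = 1.1166
  (16 − 11.8929)²/11.8929 = 1.4183
  (36 − 31.8929)²/31.8929 = 0.5289
  (21 − 25.1071)²/25.1071 = 0.6719
χ² = 1.1166 + 1.4183 + 0.5289 + 0.6719 = 3.736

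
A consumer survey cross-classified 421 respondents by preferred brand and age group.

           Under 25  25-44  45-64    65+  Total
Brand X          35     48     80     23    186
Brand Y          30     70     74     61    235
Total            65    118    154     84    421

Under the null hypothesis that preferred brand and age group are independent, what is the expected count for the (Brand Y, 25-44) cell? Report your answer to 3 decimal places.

Row total (Brand Y) = 235; column total (25-44) = 118; grand total N = 421.
Expected count = (row total × column total) / N = 235 × 118 / 421 = 65.867.

65.867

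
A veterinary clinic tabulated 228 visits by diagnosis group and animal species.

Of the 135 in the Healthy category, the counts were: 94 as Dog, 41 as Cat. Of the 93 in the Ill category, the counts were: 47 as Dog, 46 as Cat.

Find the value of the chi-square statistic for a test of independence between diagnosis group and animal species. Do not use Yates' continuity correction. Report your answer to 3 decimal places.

8.506

Row totals: 135, 93. Column totals: 141, 87. Grand total N = 228.
Expected counts (row total × column total / N):
  Healthy, Dog: 135×141/228 = 83.4868
  Healthy, Cat: 135×87/228 = 51.5132
  Ill, Dog: 93×141/228 = 57.5132
  Ill, Cat: 93×87/228 = 35.4868
Contributions (O − E)²/E:
  (94 − 83.4868)²/83.4868 = 1.3239
  (41 − 51.5132)²/51.5132 = 2.1456
  (47 − 57.5132)²/57.5132 = 1.9218
  (46 − 35.4868)²/35.4868 = 3.1146
χ² = 1.3239 + 2.1456 + 1.9218 + 3.1146 = 8.506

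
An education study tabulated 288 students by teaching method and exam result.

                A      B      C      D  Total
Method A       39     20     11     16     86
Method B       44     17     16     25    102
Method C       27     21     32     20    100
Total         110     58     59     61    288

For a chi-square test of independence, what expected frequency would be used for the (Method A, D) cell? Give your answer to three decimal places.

Row total (Method A) = 86; column total (D) = 61; grand total N = 288.
Expected count = (row total × column total) / N = 86 × 61 / 288 = 18.215.

18.215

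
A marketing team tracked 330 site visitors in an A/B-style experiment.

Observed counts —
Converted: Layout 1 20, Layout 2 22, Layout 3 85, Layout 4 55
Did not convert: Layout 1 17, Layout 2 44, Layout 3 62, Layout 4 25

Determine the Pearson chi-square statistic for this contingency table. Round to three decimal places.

19.125

Row totals: 182, 148. Column totals: 37, 66, 147, 80. Grand total N = 330.
Expected counts (row total × column total / N):
  Converted, Layout 1: 182×37/330 = 20.4061
  Converted, Layout 2: 182×66/330 = 36.4000
  Converted, Layout 3: 182×147/330 = 81.0727
  Converted, Layout 4: 182×80/330 = 44.1212
  Did not convert, Layout 1: 148×37/330 = 16.5939
  Did not convert, Layout 2: 148×66/330 = 29.6000
  Did not convert, Layout 3: 148×147/330 = 65.9273
  Did not convert, Layout 4: 148×80/330 = 35.8788
Contributions (O − E)²/E:
  (20 − 20.4061)²/20.4061 = 0.0081
  (22 − 36.4000)²/36.4000 = 5.6967
  (85 − 81.0727)²/81.0727 = 0.1902
  (55 − 44.1212)²/44.1212 = 2.6823
  (17 − 16.5939)²/16.5939 = 0.0099
  (44 − 29.6000)²/29.6000 = 7.0054
  (62 − 65.9273)²/65.9273 = 0.2339
  (25 − 35.8788)²/35.8788 = 3.2986
χ² = 0.0081 + 5.6967 + 0.1902 + 2.6823 + 0.0099 + 7.0054 + 0.2339 + 3.2986 = 19.125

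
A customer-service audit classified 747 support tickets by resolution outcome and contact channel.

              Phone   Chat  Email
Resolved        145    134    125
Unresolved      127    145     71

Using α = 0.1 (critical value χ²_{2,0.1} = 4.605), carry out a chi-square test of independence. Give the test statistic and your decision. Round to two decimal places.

11.60; reject H₀

Row totals: 404, 343. Column totals: 272, 279, 196. Grand total N = 747.
Expected counts (row total × column total / N):
  Resolved, Phone: 404×272/747 = 147.106
  Resolved, Chat: 404×279/747 = 150.892
  Resolved, Email: 404×196/747 = 106.003
  Unresolved, Phone: 343×272/747 = 124.894
  Unresolved, Chat: 343×279/747 = 128.108
  Unresolved, Email: 343×196/747 = 89.997
Contributions (O − E)²/E:
  (145 − 147.106)²/147.106 = 0.0301
  (134 − 150.892)²/150.892 = 1.8910
  (125 − 106.003)²/106.003 = 3.4045
  (127 − 124.894)²/124.894 = 0.0355
  (145 − 128.108)²/128.108 = 2.2273
  (71 − 89.997)²/89.997 = 4.0100
χ² = 0.0301 + 1.8910 + 3.4045 + 0.0355 + 2.2273 + 4.0100 = 11.60
df = (2−1)(3−1) = 2. Since 11.60 > 4.605, reject the null hypothesis of independence at α = 0.1.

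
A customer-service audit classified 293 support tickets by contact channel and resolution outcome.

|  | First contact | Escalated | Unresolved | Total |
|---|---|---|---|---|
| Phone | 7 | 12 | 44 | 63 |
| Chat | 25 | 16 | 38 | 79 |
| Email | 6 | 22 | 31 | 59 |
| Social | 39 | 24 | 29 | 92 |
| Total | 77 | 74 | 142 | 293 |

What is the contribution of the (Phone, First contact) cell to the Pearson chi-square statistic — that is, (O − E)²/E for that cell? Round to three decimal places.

Row total (Phone) = 63; column total (First contact) = 77; N = 293.
Expected count E = 63 × 77 / 293 = 16.5563.
Contribution = (O − E)²/E = (7 − 16.5563)² / 16.5563 = 5.516.

5.516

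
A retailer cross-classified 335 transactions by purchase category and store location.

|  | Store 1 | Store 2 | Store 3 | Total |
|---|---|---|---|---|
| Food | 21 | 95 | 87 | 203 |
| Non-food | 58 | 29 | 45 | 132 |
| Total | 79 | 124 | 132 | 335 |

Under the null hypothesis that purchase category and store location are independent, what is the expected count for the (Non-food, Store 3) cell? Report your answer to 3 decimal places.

Row total (Non-food) = 132; column total (Store 3) = 132; grand total N = 335.
Expected count = (row total × column total) / N = 132 × 132 / 335 = 52.012.

52.012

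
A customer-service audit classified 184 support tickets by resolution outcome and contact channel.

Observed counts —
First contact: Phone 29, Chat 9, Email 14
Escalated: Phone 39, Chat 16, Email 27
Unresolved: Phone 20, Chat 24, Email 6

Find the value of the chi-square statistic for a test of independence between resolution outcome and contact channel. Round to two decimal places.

18.54

Row totals: 52, 82, 50. Column totals: 88, 49, 47. Grand total N = 184.
Expected counts (row total × column total / N):
  First contact, Phone: 52×88/184 = 24.870
  First contact, Chat: 52×49/184 = 13.848
  First contact, Email: 52×47/184 = 13.283
  Escalated, Phone: 82×88/184 = 39.217
  Escalated, Chat: 82×49/184 = 21.837
  Escalated, Email: 82×47/184 = 20.946
  Unresolved, Phone: 50×88/184 = 23.913
  Unresolved, Chat: 50×49/184 = 13.315
  Unresolved, Email: 50×47/184 = 12.772
Contributions (O − E)²/E:
  (29 − 24.870)²/24.870 = 0.6858
  (9 − 13.848)²/13.848 = 1.6972
  (14 − 13.283)²/13.283 = 0.0387
  (39 − 39.217)²/39.217 = 0.0012
  (16 − 21.837)²/21.837 = 1.5602
  (27 − 20.946)²/20.946 = 1.7498
  (20 − 23.913)²/23.913 = 0.6403
  (24 − 13.315)²/13.315 = 8.5745
  (6 − 12.772)²/12.772 = 3.5907
χ² = 0.6858 + 1.6972 + 0.0387 + 0.0012 + 1.5602 + 1.7498 + 0.6403 + 8.5745 + 3.5907 = 18.54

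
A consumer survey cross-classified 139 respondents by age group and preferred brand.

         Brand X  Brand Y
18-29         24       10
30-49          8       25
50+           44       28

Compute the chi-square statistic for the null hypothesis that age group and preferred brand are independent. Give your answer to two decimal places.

17.01

Row totals: 34, 33, 72. Column totals: 76, 63. Grand total N = 139.
Expected counts (row total × column total / N):
  18-29, Brand X: 34×76/139 = 18.590
  18-29, Brand Y: 34×63/139 = 15.410
  30-49, Brand X: 33×76/139 = 18.043
  30-49, Brand Y: 33×63/139 = 14.957
  50+, Brand X: 72×76/139 = 39.367
  50+, Brand Y: 72×63/139 = 32.633
Contributions (O − E)²/E:
  (24 − 18.590)²/18.590 = 1.5744
  (10 − 15.410)²/15.410 = 1.8993
  (8 − 18.043)²/18.043 = 5.5901
  (25 − 14.957)²/14.957 = 6.7435
  (44 − 39.367)²/39.367 = 0.5452
  (28 − 32.633)²/32.633 = 0.6578
χ² = 1.5744 + 1.8993 + 5.5901 + 6.7435 + 0.5452 + 0.6578 = 17.01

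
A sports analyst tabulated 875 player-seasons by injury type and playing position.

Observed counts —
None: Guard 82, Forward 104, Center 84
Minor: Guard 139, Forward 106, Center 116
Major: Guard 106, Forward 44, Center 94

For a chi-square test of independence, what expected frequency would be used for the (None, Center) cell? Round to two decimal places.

Row total (None) = 270; column total (Center) = 294; grand total N = 875.
Expected count = (row total × column total) / N = 270 × 294 / 875 = 90.72.

90.72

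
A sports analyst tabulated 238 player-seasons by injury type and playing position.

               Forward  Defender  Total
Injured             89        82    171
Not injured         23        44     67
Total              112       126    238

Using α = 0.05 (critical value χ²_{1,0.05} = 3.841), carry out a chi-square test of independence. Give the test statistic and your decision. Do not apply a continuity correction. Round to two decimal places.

6.07; reject H₀

Grand total N = 238.
Expected counts (row total × column total / N):
  Injured, Forward: 171×112/238 = 80.471
  Injured, Defender: 171×126/238 = 90.529
  Not injured, Forward: 67×112/238 = 31.529
  Not injured, Defender: 67×126/238 = 35.471
Contributions (O − E)²/E:
  (89 − 80.471)²/80.471 = 0.9040
  (82 − 90.529)²/90.529 = 0.8035
  (23 − 31.529)²/31.529 = 2.3072
  (44 − 35.471)²/35.471 = 2.0508
χ² = 0.9040 + 0.8035 + 2.3072 + 2.0508 = 6.07
df = (2−1)(2−1) = 1. Since 6.07 > 3.841, reject the null hypothesis of independence at α = 0.05.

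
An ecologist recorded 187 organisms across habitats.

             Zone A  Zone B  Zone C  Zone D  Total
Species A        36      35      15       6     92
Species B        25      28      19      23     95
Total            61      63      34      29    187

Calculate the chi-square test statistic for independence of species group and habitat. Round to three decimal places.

Grand total N = 187.
Expected counts (row total × column total / N):
  Species A, Zone A: 92×61/187 = 30.0107
  Species A, Zone B: 92×63/187 = 30.9947
  Species A, Zone C: 92×34/187 = 16.7273
  Species A, Zone D: 92×29/187 = 14.2674
  Species B, Zone A: 95×61/187 = 30.9893
  Species B, Zone B: 95×63/187 = 32.0053
  Species B, Zone C: 95×34/187 = 17.2727
  Species B, Zone D: 95×29/187 = 14.7326
Contributions (O − E)²/E:
  (36 − 30.0107)²/30.0107 = 1.1953
  (35 − 30.9947)²/30.9947 = 0.5176
  (15 − 16.7273)²/16.7273 = 0.1784
  (6 − 14.2674)²/14.2674 = 4.7906
  (25 − 30.9893)²/30.9893 = 1.1576
  (28 − 32.0053)²/32.0053 = 0.5012
  (19 − 17.2727)²/17.2727 = 0.1727
  (23 − 14.7326)²/14.7326 = 4.6394
χ² = 1.1953 + 0.5176 + 0.1784 + 4.7906 + 1.1576 + 0.5012 + 0.1727 + 4.6394 = 13.153

13.153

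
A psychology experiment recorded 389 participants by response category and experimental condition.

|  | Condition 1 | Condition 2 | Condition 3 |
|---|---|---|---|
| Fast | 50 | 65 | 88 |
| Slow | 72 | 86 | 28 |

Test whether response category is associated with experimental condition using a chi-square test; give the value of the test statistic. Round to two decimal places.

Row totals: 203, 186. Column totals: 122, 151, 116. Grand total N = 389.
Expected counts (row total × column total / N):
  Fast, Condition 1: 203×122/389 = 63.666
  Fast, Condition 2: 203×151/389 = 78.799
  Fast, Condition 3: 203×116/389 = 60.535
  Slow, Condition 1: 186×122/389 = 58.334
  Slow, Condition 2: 186×151/389 = 72.201
  Slow, Condition 3: 186×116/389 = 55.465
Contributions (O − E)²/E:
  (50 − 63.666)²/63.666 = 2.9334
  (65 − 78.799)²/78.799 = 2.4164
  (88 − 60.535)²/60.535 = 12.4610
  (72 − 58.334)²/58.334 = 3.2016
  (86 − 72.201)²/72.201 = 2.6373
  (28 − 55.465)²/55.465 = 13.6000
χ² = 2.9334 + 2.4164 + 12.4610 + 3.2016 + 2.6373 + 13.6000 = 37.25

37.25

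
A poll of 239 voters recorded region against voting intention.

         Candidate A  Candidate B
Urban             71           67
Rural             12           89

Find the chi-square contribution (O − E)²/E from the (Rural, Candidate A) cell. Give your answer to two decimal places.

Row total (Rural) = 101; column total (Candidate A) = 83; N = 239.
Expected count E = 101 × 83 / 239 = 35.075.
Contribution = (O − E)²/E = (12 − 35.075)² / 35.075 = 15.18.

15.18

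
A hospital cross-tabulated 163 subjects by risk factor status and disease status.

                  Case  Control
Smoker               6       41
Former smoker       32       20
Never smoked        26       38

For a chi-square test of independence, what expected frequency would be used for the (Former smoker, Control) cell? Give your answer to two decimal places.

31.58

Row total (Former smoker) = 52; column total (Control) = 99; grand total N = 163.
Expected count = (row total × column total) / N = 52 × 99 / 163 = 31.58.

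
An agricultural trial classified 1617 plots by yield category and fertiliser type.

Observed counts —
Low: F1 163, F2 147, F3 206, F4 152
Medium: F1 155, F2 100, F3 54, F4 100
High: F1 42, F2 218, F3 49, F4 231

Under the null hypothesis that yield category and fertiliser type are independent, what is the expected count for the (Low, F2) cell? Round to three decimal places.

Row total (Low) = 668; column total (F2) = 465; grand total N = 1617.
Expected count = (row total × column total) / N = 668 × 465 / 1617 = 192.096.

192.096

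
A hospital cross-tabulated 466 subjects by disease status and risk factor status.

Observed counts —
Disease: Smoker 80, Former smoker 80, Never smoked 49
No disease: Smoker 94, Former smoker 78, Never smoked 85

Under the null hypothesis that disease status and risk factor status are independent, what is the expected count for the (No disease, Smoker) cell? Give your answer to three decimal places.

Row total (No disease) = 257; column total (Smoker) = 174; grand total N = 466.
Expected count = (row total × column total) / N = 257 × 174 / 466 = 95.961.

95.961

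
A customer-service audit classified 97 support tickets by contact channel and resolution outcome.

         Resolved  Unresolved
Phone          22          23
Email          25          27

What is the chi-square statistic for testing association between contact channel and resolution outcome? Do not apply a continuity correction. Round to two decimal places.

Row totals: 45, 52. Column totals: 47, 50. Grand total N = 97.
Expected counts (row total × column total / N):
  Phone, Resolved: 45×47/97 = 21.804
  Phone, Unresolved: 45×50/97 = 23.196
  Email, Resolved: 52×47/97 = 25.196
  Email, Unresolved: 52×50/97 = 26.804
Contributions (O − E)²/E:
  (22 − 21.804)²/21.804 = 0.0018
  (23 − 23.196)²/23.196 = 0.0017
  (25 − 25.196)²/25.196 = 0.0015
  (27 − 26.804)²/26.804 = 0.0014
χ² = 0.0018 + 0.0017 + 0.0015 + 0.0014 = 0.01

0.01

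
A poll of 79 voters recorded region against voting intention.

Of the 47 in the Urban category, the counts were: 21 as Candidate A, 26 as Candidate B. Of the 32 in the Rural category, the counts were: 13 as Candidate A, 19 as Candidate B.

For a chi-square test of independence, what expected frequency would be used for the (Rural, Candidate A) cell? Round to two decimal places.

Row total (Rural) = 32; column total (Candidate A) = 34; grand total N = 79.
Expected count = (row total × column total) / N = 32 × 34 / 79 = 13.77.

13.77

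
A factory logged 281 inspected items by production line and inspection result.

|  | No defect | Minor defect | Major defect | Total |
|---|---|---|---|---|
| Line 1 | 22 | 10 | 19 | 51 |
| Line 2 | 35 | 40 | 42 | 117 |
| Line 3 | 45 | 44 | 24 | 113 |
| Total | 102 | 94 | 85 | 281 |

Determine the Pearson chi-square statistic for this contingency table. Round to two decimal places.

11.41

Grand total N = 281.
Expected counts (row total × column total / N):
  Line 1, No defect: 51×102/281 = 18.512
  Line 1, Minor defect: 51×94/281 = 17.060
  Line 1, Major defect: 51×85/281 = 15.427
  Line 2, No defect: 117×102/281 = 42.470
  Line 2, Minor defect: 117×94/281 = 39.139
  Line 2, Major defect: 117×85/281 = 35.391
  Line 3, No defect: 113×102/281 = 41.018
  Line 3, Minor defect: 113×94/281 = 37.801
  Line 3, Major defect: 113×85/281 = 34.181
Contributions (O − E)²/E:
  (22 − 18.512)²/18.512 = 0.6572
  (10 − 17.060)²/17.060 = 2.9217
  (19 − 15.427)²/15.427 = 0.8275
  (35 − 42.470)²/42.470 = 1.3139
  (40 − 39.139)²/39.139 = 0.0189
  (42 − 35.391)²/35.391 = 1.2342
  (45 − 41.018)²/41.018 = 0.3866
  (44 − 37.801)²/37.801 = 1.0166
  (24 − 34.181)²/34.181 = 3.0325
χ² = 0.6572 + 2.9217 + 0.8275 + 1.3139 + 0.0189 + 1.2342 + 0.3866 + 1.0166 + 3.0325 = 11.41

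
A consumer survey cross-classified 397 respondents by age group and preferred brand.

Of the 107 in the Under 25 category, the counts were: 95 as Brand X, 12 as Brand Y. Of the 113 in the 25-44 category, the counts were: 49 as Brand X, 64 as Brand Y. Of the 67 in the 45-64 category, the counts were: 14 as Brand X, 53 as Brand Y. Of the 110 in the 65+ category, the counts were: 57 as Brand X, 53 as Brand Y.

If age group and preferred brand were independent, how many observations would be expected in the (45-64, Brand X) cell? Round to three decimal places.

36.285

Row total (45-64) = 67; column total (Brand X) = 215; grand total N = 397.
Expected count = (row total × column total) / N = 67 × 215 / 397 = 36.285.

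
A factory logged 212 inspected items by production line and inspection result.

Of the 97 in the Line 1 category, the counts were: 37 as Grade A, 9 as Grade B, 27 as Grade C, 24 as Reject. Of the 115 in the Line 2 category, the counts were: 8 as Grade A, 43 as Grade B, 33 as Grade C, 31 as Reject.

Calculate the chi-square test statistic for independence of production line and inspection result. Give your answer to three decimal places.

Row totals: 97, 115. Column totals: 45, 52, 60, 55. Grand total N = 212.
Expected counts (row total × column total / N):
  Line 1, Grade A: 97×45/212 = 20.5896
  Line 1, Grade B: 97×52/212 = 23.7925
  Line 1, Grade C: 97×60/212 = 27.4528
  Line 1, Reject: 97×55/212 = 25.1651
  Line 2, Grade A: 115×45/212 = 24.4104
  Line 2, Grade B: 115×52/212 = 28.2075
  Line 2, Grade C: 115×60/212 = 32.5472
  Line 2, Reject: 115×55/212 = 29.8349
Contributions (O − E)²/E:
  (37 − 20.5896)²/20.5896 = 13.0795
  (9 − 23.7925)²/23.7925 = 9.1969
  (27 − 27.4528)²/27.4528 = 0.0075
  (24 − 25.1651)²/25.1651 = 0.0539
  (8 − 24.4104)²/24.4104 = 11.0322
  (43 − 28.2075)²/28.2075 = 7.7574
  (33 − 32.5472)²/32.5472 = 0.0063
  (31 − 29.8349)²/29.8349 = 0.0455
χ² = 13.0795 + 9.1969 + 0.0075 + 0.0539 + 11.0322 + 7.7574 + 0.0063 + 0.0455 = 41.179

41.179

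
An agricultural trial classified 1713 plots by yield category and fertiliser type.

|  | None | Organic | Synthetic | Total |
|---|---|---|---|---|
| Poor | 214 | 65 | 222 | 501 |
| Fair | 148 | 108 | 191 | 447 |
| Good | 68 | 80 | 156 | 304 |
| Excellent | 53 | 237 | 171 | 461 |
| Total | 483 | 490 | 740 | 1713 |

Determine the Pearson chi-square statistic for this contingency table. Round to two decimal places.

Grand total N = 1713.
Expected counts (row total × column total / N):
  Poor, None: 501×483/1713 = 141.263
  Poor, Organic: 501×490/1713 = 143.310
  Poor, Synthetic: 501×740/1713 = 216.427
  Fair, None: 447×483/1713 = 126.037
  Fair, Organic: 447×490/1713 = 127.863
  Fair, Synthetic: 447×740/1713 = 193.100
  Good, None: 304×483/1713 = 85.716
  Good, Organic: 304×490/1713 = 86.959
  Good, Synthetic: 304×740/1713 = 131.325
  Excellent, None: 461×483/1713 = 129.984
  Excellent, Organic: 461×490/1713 = 131.868
  Excellent, Synthetic: 461×740/1713 = 199.148
Contributions (O − E)²/E:
  (214 − 141.263)²/141.263 = 37.4526
  (65 − 143.310)²/143.310 = 42.7915
  (222 − 216.427)²/216.427 = 0.1435
  (148 − 126.037)²/126.037 = 3.8272
  (108 − 127.863)²/127.863 = 3.0856
  (191 − 193.100)²/193.100 = 0.0228
  (68 − 85.716)²/85.716 = 3.6616
  (80 − 86.959)²/86.959 = 0.5569
  (156 − 131.325)²/131.325 = 4.6363
  (53 − 129.984)²/129.984 = 45.5944
  (237 − 131.868)²/131.868 = 83.8167
  (171 − 199.148)²/199.148 = 3.9785
χ² = 37.4526 + 42.7915 + 0.1435 + 3.8272 + 3.0856 + 0.0228 + 3.6616 + 0.5569 + 4.6363 + 45.5944 + 83.8167 + 3.9785 = 229.57

229.57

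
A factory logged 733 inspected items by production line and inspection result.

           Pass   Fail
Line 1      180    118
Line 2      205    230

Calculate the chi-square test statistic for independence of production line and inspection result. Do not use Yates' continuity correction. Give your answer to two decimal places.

12.50

Row totals: 298, 435. Column totals: 385, 348. Grand total N = 733.
Expected counts (row total × column total / N):
  Line 1, Pass: 298×385/733 = 156.521
  Line 1, Fail: 298×348/733 = 141.479
  Line 2, Pass: 435×385/733 = 228.479
  Line 2, Fail: 435×348/733 = 206.521
Contributions (O − E)²/E:
  (180 − 156.521)²/156.521 = 3.5220
  (118 − 141.479)²/141.479 = 3.8964
  (205 − 228.479)²/228.479 = 2.4128
  (230 − 206.521)²/206.521 = 2.6693
χ² = 3.5220 + 3.8964 + 2.4128 + 2.6693 = 12.50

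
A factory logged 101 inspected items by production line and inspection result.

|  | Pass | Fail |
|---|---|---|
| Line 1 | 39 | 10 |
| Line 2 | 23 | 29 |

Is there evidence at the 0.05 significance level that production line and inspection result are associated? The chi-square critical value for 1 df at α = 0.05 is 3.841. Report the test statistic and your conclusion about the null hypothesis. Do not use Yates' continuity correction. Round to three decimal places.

Row totals: 49, 52. Column totals: 62, 39. Grand total N = 101.
Expected counts (row total × column total / N):
  Line 1, Pass: 49×62/101 = 30.0792
  Line 1, Fail: 49×39/101 = 18.9208
  Line 2, Pass: 52×62/101 = 31.9208
  Line 2, Fail: 52×39/101 = 20.0792
Contributions (O − E)²/E:
  (39 − 30.0792)²/30.0792 = 2.6457
  (10 − 18.9208)²/18.9208 = 4.2060
  (23 − 31.9208)²/31.9208 = 2.4931
  (29 − 20.0792)²/20.0792 = 3.9633
χ² = 2.6457 + 4.2060 + 2.4931 + 3.9633 = 13.308
df = (2−1)(2−1) = 1. Since 13.308 > 3.841, reject the null hypothesis of independence at α = 0.05.

13.308; reject H₀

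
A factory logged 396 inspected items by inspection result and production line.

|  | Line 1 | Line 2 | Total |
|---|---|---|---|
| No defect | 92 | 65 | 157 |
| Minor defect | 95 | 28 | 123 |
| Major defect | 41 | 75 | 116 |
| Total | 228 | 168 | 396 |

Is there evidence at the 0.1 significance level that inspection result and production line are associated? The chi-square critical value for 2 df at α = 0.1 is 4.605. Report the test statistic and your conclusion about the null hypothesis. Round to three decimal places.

Grand total N = 396.
Expected counts (row total × column total / N):
  No defect, Line 1: 157×228/396 = 90.3939
  No defect, Line 2: 157×168/396 = 66.6061
  Minor defect, Line 1: 123×228/396 = 70.8182
  Minor defect, Line 2: 123×168/396 = 52.1818
  Major defect, Line 1: 116×228/396 = 66.7879
  Major defect, Line 2: 116×168/396 = 49.2121
Contributions (O − E)²/E:
  (92 − 90.3939)²/90.3939 = 0.0285
  (65 − 66.6061)²/66.6061 = 0.0387
  (95 − 70.8182)²/70.8182 = 8.2572
  (28 − 52.1818)²/52.1818 = 11.2062
  (41 − 66.7879)²/66.7879 = 9.9571
  (75 − 49.2121)²/49.2121 = 13.5133
χ² = 0.0285 + 0.0387 + 8.2572 + 11.2062 + 9.9571 + 13.5133 = 43.001
df = (3−1)(2−1) = 2. Since 43.001 > 4.605, reject the null hypothesis of independence at α = 0.1.

43.001; reject H₀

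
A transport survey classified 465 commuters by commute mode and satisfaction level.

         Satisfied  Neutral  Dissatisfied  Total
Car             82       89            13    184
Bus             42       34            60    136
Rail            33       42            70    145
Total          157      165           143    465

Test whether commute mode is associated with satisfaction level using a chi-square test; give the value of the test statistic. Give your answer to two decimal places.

82.40

Grand total N = 465.
Expected counts (row total × column total / N):
  Car, Satisfied: 184×157/465 = 62.125
  Car, Neutral: 184×165/465 = 65.290
  Car, Dissatisfied: 184×143/465 = 56.585
  Bus, Satisfied: 136×157/465 = 45.918
  Bus, Neutral: 136×165/465 = 48.258
  Bus, Dissatisfied: 136×143/465 = 41.824
  Rail, Satisfied: 145×157/465 = 48.957
  Rail, Neutral: 145×165/465 = 51.452
  Rail, Dissatisfied: 145×143/465 = 44.591
Contributions (O − E)²/E:
  (82 − 62.125)²/62.125 = 6.3584
  (89 − 65.290)²/65.290 = 8.6103
  (13 − 56.585)²/56.585 = 33.5717
  (42 − 45.918)²/45.918 = 0.3343
  (34 − 48.258)²/48.258 = 4.2126
  (60 − 41.824)²/41.824 = 7.8990
  (33 − 48.957)²/48.957 = 5.2010
  (42 − 51.452)²/51.452 = 1.7364
  (70 − 44.591)²/44.591 = 14.4786
χ² = 6.3584 + 8.6103 + 33.5717 + 0.3343 + 4.2126 + 7.8990 + 5.2010 + 1.7364 + 14.4786 = 82.40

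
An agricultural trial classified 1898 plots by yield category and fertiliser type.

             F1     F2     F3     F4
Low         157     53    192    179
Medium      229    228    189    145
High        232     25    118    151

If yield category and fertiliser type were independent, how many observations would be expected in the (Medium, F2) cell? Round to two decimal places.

Row total (Medium) = 791; column total (F2) = 306; grand total N = 1898.
Expected count = (row total × column total) / N = 791 × 306 / 1898 = 127.53.

127.53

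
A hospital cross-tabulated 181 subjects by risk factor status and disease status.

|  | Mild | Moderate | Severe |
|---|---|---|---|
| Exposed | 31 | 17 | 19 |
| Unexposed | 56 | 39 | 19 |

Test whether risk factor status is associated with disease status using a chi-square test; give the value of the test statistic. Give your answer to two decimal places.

Row totals: 67, 114. Column totals: 87, 56, 38. Grand total N = 181.
Expected counts (row total × column total / N):
  Exposed, Mild: 67×87/181 = 32.204
  Exposed, Moderate: 67×56/181 = 20.729
  Exposed, Severe: 67×38/181 = 14.066
  Unexposed, Mild: 114×87/181 = 54.796
  Unexposed, Moderate: 114×56/181 = 35.271
  Unexposed, Severe: 114×38/181 = 23.934
Contributions (O − E)²/E:
  (31 − 32.204)²/32.204 = 0.0450
  (17 − 20.729)²/20.729 = 0.6708
  (19 − 14.066)²/14.066 = 1.7307
  (56 − 54.796)²/54.796 = 0.0265
  (39 − 35.271)²/35.271 = 0.3942
  (19 − 23.934)²/23.934 = 1.0171
χ² = 0.0450 + 0.6708 + 1.7307 + 0.0265 + 0.3942 + 1.0171 = 3.88

3.88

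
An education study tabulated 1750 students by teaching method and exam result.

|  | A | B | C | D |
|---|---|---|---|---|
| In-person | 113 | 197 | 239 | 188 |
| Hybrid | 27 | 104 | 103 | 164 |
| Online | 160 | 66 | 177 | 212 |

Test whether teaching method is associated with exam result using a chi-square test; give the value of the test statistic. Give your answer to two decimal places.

127.25

Row totals: 737, 398, 615. Column totals: 300, 367, 519, 564. Grand total N = 1750.
Expected counts (row total × column total / N):
  In-person, A: 737×300/1750 = 126.343
  In-person, B: 737×367/1750 = 154.559
  In-person, C: 737×519/1750 = 218.573
  In-person, D: 737×564/1750 = 237.525
  Hybrid, A: 398×300/1750 = 68.229
  Hybrid, B: 398×367/1750 = 83.466
  Hybrid, C: 398×519/1750 = 118.035
  Hybrid, D: 398×564/1750 = 128.270
  Online, A: 615×300/1750 = 105.429
  Online, B: 615×367/1750 = 128.974
  Online, C: 615×519/1750 = 182.391
  Online, D: 615×564/1750 = 198.206
Contributions (O − E)²/E:
  (113 − 126.343)²/126.343 = 1.4091
  (197 − 154.559)²/154.559 = 11.6541
  (239 − 218.573)²/218.573 = 1.9090
  (188 − 237.525)²/237.525 = 10.3262
  (27 − 68.229)²/68.229 = 24.9136
  (104 − 83.466)²/83.466 = 5.0517
  (103 − 118.035)²/118.035 = 1.9151
  (164 − 128.270)²/128.270 = 9.9527
  (160 − 105.429)²/105.429 = 28.2464
  (66 − 128.974)²/128.974 = 30.7482
  (177 − 182.391)²/182.391 = 0.1593
  (212 − 198.206)²/198.206 = 0.9600
χ² = 1.4091 + 11.6541 + 1.9090 + 10.3262 + 24.9136 + 5.0517 + 1.9151 + 9.9527 + 28.2464 + 30.7482 + 0.1593 + 0.9600 = 127.25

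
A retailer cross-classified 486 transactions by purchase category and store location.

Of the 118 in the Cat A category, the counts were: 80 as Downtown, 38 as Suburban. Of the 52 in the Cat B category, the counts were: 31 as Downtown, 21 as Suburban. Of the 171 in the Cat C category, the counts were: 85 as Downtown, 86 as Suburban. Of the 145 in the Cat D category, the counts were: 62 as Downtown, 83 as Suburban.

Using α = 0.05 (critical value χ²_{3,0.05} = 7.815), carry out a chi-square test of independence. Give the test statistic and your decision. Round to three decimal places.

Row totals: 118, 52, 171, 145. Column totals: 258, 228. Grand total N = 486.
Expected counts (row total × column total / N):
  Cat A, Downtown: 118×258/486 = 62.64198
  Cat A, Suburban: 118×228/486 = 55.35802
  Cat B, Downtown: 52×258/486 = 27.60494
  Cat B, Suburban: 52×228/486 = 24.39506
  Cat C, Downtown: 171×258/486 = 90.77778
  Cat C, Suburban: 171×228/486 = 80.22222
  Cat D, Downtown: 145×258/486 = 76.97531
  Cat D, Suburban: 145×228/486 = 68.02469
Contributions (O − E)²/E:
  (80 − 62.64198)²/62.64198 = 4.8099
  (38 − 55.35802)²/55.35802 = 5.4428
  (31 − 27.60494)²/27.60494 = 0.4175
  (21 − 24.39506)²/24.39506 = 0.4725
  (85 − 90.77778)²/90.77778 = 0.3677
  (86 − 80.22222)²/80.22222 = 0.4161
  (62 − 76.97531)²/76.97531 = 2.9134
  (83 − 68.02469)²/68.02469 = 3.2967
χ² = 4.8099 + 5.4428 + 0.4175 + 0.4725 + 0.3677 + 0.4161 + 2.9134 + 3.2967 = 18.137
df = (4−1)(2−1) = 3. Since 18.137 > 7.815, reject the null hypothesis of independence at α = 0.05.

18.137; reject H₀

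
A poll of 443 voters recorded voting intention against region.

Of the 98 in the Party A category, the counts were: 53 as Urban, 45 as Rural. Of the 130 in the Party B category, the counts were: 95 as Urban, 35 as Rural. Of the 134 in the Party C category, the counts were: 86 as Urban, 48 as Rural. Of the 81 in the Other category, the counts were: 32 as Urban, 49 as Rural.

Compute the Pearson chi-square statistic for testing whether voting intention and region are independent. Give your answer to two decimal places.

Row totals: 98, 130, 134, 81. Column totals: 266, 177. Grand total N = 443.
Expected counts (row total × column total / N):
  Party A, Urban: 98×266/443 = 58.844
  Party A, Rural: 98×177/443 = 39.156
  Party B, Urban: 130×266/443 = 78.059
  Party B, Rural: 130×177/443 = 51.941
  Party C, Urban: 134×266/443 = 80.460
  Party C, Rural: 134×177/443 = 53.540
  Other, Urban: 81×266/443 = 48.637
  Other, Rural: 81×177/443 = 32.363
Contributions (O − E)²/E:
  (53 − 58.844)²/58.844 = 0.5804
  (45 − 39.156)²/39.156 = 0.8722
  (95 − 78.059)²/78.059 = 3.6767
  (35 − 51.941)²/51.941 = 5.5255
  (86 − 80.460)²/80.460 = 0.3815
  (48 − 53.540)²/53.540 = 0.5732
  (32 − 48.637)²/48.637 = 5.6909
  (49 − 32.363)²/32.363 = 8.5527
χ² = 0.5804 + 0.8722 + 3.6767 + 5.5255 + 0.3815 + 0.5732 + 5.6909 + 8.5527 = 25.85

25.85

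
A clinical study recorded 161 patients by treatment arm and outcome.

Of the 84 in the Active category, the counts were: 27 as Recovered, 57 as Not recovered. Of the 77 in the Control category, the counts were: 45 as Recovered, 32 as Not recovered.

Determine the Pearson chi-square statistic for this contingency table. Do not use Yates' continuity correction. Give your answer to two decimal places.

Row totals: 84, 77. Column totals: 72, 89. Grand total N = 161.
Expected counts (row total × column total / N):
  Active, Recovered: 84×72/161 = 37.565
  Active, Not recovered: 84×89/161 = 46.435
  Control, Recovered: 77×72/161 = 34.435
  Control, Not recovered: 77×89/161 = 42.565
Contributions (O − E)²/E:
  (27 − 37.565)²/37.565 = 2.9714
  (57 − 46.435)²/46.435 = 2.4038
  (45 − 34.435)²/34.435 = 3.2414
  (32 − 42.565)²/42.565 = 2.6223
χ² = 2.9714 + 2.4038 + 3.2414 + 2.6223 = 11.24

11.24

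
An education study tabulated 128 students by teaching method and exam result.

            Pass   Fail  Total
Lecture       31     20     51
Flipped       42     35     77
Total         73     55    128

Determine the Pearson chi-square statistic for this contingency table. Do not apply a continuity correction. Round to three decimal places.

0.487

Grand total N = 128.
Expected counts (row total × column total / N):
  Lecture, Pass: 51×73/128 = 29.0859
  Lecture, Fail: 51×55/128 = 21.9141
  Flipped, Pass: 77×73/128 = 43.9141
  Flipped, Fail: 77×55/128 = 33.0859
Contributions (O − E)²/E:
  (31 − 29.0859)²/29.0859 = 0.1260
  (20 − 21.9141)²/21.9141 = 0.1672
  (42 − 43.9141)²/43.9141 = 0.0834
  (35 − 33.0859)²/33.0859 = 0.1107
χ² = 0.1260 + 0.1672 + 0.0834 + 0.1107 = 0.487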